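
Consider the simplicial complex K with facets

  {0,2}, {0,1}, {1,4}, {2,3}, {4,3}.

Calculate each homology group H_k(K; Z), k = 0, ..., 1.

Fix the vertex order 0 < 1 < 2 < 3 < 4 and write every simplex with vertices in increasing order. Then dim K = 1 and the simplices of K are:

  0-simplices (5): [0], [1], [2], [3], [4]
  1-simplices (5): [0,1], [0,2], [1,4], [2,3], [3,4]

Hence C_0 ≅ Z^5, C_1 ≅ Z^5.

∂_1: C_1 → C_0 sends each edge [p,q] (with p < q) to q − p. For instance
  ∂[0,2] = [2] − [0].
This gives a 5×5 integer matrix of rank 4; reducing to Smith normal form yields diagonal entries (1,1,1,1).

From H_k ≅ ker(∂_k) / im(∂_{k+1}) we obtain:

  H_0: rank C_0 − rank ∂_1 = 5 − 4 = 1, and the invariant factors of ∂_1 are all 1, so H_0 = Z.
  H_1: rank ker ∂_1 − rank ∂_2 = (5 − 4) − 0 = 1, and there is no ∂_2, so H_1 = Z.

As a check, the Euler characteristic is 5 − 5 = 0, which agrees with 1 − 1 = 0.

H_0 ≅ Z,  H_1 ≅ Z.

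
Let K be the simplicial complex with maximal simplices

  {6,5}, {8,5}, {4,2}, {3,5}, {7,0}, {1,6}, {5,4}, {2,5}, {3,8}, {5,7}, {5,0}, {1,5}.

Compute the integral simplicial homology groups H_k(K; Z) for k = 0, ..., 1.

H_0 ≅ Z,  H_1 ≅ Z^4.

K has 9 vertices, 12 edges.
rank ∂_0 = 0, rank ∂_1 = 8 ⇒ b_0 = 9 − 0 − 8 = 1; all invariant factors of ∂_1 are 1 so no torsion. So H_0 = Z.
rank ∂_1 = 8, rank ∂_2 = 0 ⇒ b_1 = 12 − 8 − 0 = 4. So H_1 = Z^4.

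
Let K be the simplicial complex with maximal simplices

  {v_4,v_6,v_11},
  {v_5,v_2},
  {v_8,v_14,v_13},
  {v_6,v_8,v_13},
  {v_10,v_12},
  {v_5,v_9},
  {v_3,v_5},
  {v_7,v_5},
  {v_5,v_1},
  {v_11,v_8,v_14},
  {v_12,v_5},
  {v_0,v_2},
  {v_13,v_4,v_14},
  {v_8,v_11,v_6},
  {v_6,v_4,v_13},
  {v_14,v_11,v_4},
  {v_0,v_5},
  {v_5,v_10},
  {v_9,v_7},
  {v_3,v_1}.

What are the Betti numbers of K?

Fix the vertex order v_0 < v_1 < v_2 < v_3 < v_4 < v_5 < v_6 < v_7 < v_8 < v_9 < v_10 < v_11 < v_12 < v_13 < v_14 and write every simplex with vertices in increasing order. Then dim K = 2 and the simplices of K are:

  0-simplices (15): [v_0], [v_1], [v_2], [v_3], [v_4], [v_5], [v_6], [v_7], [v_8], [v_9], [v_10], [v_11], [v_12], [v_13], [v_14]
  1-simplices (24): (24 of them)
  2-simplices (8): [v_4,v_6,v_11], [v_4,v_6,v_13], [v_4,v_11,v_14], [v_4,v_13,v_14], [v_6,v_8,v_11], [v_6,v_8,v_13], [v_8,v_11,v_14], [v_8,v_13,v_14]

so the chain groups are C_0 ≅ Z^15, C_1 ≅ Z^24, C_2 ≅ Z^8.

The boundary map ∂_1: C_1 → C_0 sends each edge [p,q] (with p < q) to q − p. For instance
  ∂[v_5,v_10] = [v_10] − [v_5].
The 15×24 boundary matrix has rank 13 and Smith normal form diag(1,1,1,1,1,1,1,1,1,1,1,1,1).

The boundary map ∂_2: C_2 → C_1 maps a triangle to the signed sum of its edges. For instance
  ∂[v_8,v_11,v_14] = [v_11,v_14] − [v_8,v_14] + [v_8,v_11],
  ∂[v_6,v_8,v_11] = [v_8,v_11] − [v_6,v_11] + [v_6,v_8].
The 24×8 boundary matrix has rank 7 and Smith normal form diag(1,1,1,1,1,1,1).

Now H_k = ker ∂_k / im ∂_{k+1}, so:

  H_0: rank C_0 − rank ∂_1 = 15 − 13 = 2, and the invariant factors of ∂_1 are all 1, so H_0 ≅ Z^2.
  H_1: rank ker ∂_1 − rank ∂_2 = (24 − 13) − 7 = 4, and the invariant factors of ∂_2 are all 1, so H_1 ≅ Z^4.
  H_2: rank ker ∂_2 − rank ∂_3 = (8 − 7) − 0 = 1, and there is no ∂_3, so H_2 ≅ Z.

Hence the Betti numbers are b_0 = 2, b_1 = 4, b_2 = 1.

b_0 = 2, b_1 = 4, b_2 = 1.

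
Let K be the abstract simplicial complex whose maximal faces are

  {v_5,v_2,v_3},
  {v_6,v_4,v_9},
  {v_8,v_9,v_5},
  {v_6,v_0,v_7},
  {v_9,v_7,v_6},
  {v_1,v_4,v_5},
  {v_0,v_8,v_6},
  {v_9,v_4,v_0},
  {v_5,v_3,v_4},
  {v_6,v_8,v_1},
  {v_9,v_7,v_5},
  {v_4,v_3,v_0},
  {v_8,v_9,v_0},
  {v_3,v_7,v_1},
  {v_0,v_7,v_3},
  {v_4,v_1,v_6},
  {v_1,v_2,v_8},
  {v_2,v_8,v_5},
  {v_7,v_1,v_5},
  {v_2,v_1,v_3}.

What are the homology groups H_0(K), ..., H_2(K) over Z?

H_0 ≅ Z,  H_1 ≅ Z ⊕ Z_2,  H_2 = 0.

Order the vertices as v_0 < v_1 < v_2 < v_3 < v_4 < v_5 < v_6 < v_7 < v_8 < v_9. Listing each simplex with vertices in this order, K has dimension 2 with simplices:

  0-simplices (10): [v_0], [v_1], [v_2], [v_3], [v_4], [v_5], [v_6], [v_7], [v_8], [v_9]
  1-simplices (30): (30 of them)
  2-simplices (20): (20 of them)

giving chain groups C_0 ≅ Z^10, C_1 ≅ Z^30, C_2 ≅ Z^20.

Boundary ∂_1: C_1 → C_0 is given by ∂[p,q] = [q] − [p]. For instance
  ∂[v_0,v_4] = [v_4] − [v_0].
As a 10×30 matrix over Z this has rank 9, with invariant factors (1,1,1,1,1,1,1,1,1).

∂_2: C_2 → C_1 acts by ∂[p,q,r] = [q,r] − [p,r] + [p,q]. For instance
  ∂[v_1,v_4,v_5] = [v_4,v_5] − [v_1,v_5] + [v_1,v_4],
  ∂[v_1,v_3,v_7] = [v_3,v_7] − [v_1,v_7] + [v_1,v_3].
This gives a 30×20 integer matrix of rank 20; reducing to Smith normal form yields diagonal entries (1,1,1,1,1,1,1,1,1,1,1,1,1,1,1,1,1,1,1,2).

From H_k ≅ ker(∂_k) / im(∂_{k+1}) we obtain:

  H_0: rank C_0 − rank ∂_1 = 10 − 9 = 1, and the invariant factors of ∂_1 are all 1, so H_0 ≅ Z.
  H_1: rank ker ∂_1 − rank ∂_2 = (30 − 9) − 20 = 1, and ∂_2 has invariant factor 2 > 1, so H_1 ≅ Z ⊕ Z_2.
  H_2: rank ker ∂_2 − rank ∂_3 = (20 − 20) − 0 = 0, and there is no ∂_3, so H_2 ≅ 0.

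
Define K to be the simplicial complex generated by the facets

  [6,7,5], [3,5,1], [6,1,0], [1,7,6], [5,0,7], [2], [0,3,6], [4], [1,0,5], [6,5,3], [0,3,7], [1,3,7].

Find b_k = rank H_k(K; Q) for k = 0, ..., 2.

Fix the vertex order 0 < 1 < 2 < 3 < 4 < 5 < 6 < 7 and write every simplex with vertices in increasing order. Then dim K = 2 and the simplices of K are:

  0-simplices (8): [0], [1], [2], [3], [4], [5], [6], [7]
  1-simplices (15): [0,1], [0,3], [0,5], [0,6], [0,7], [1,3], [1,5], [1,6], [1,7], [3,5], [3,6], [3,7], [5,6], [5,7], [6,7]
  2-simplices (10): [0,1,5], [0,1,6], [0,3,6], [0,3,7], [0,5,7], [1,3,5], [1,3,7], [1,6,7], [3,5,6], [5,6,7]

giving chain groups C_0 ≅ Z^8, C_1 ≅ Z^15, C_2 ≅ Z^10.

∂_1: C_1 → C_0 maps an edge to its endpoints' difference, ∂[p,q] = q − p.
As a 8×15 matrix over Z this has rank 5, with invariant factors (1,1,1,1,1).

∂_2: C_2 → C_1 maps a triangle to the signed sum of its edges. For instance
  ∂[0,5,7] = [5,7] − [0,7] + [0,5],
  ∂[0,1,5] = [1,5] − [0,5] + [0,1].
As a 15×10 matrix over Z this has rank 10, with invariant factors (1,1,1,1,1,1,1,1,1,2).

Reading off H_k = ker ∂_k / im ∂_{k+1}:

  H_0: rank C_0 − rank ∂_1 = 8 − 5 = 3, and the invariant factors of ∂_1 are all 1, so H_0 = Z^3.
  H_1: rank ker ∂_1 − rank ∂_2 = (15 − 5) − 10 = 0, and ∂_2 has invariant factor 2 > 1, so H_1 = Z_2.
  H_2: rank ker ∂_2 − rank ∂_3 = (10 − 10) − 0 = 0, and there is no ∂_3, so H_2 = 0.

(K is a triangulation of the disjoint union of a set of 2 points and the real projective plane RP^2.)

Hence the Betti numbers are b_0 = 3, b_1 = 0, b_2 = 0.

b_0 = 3, b_1 = 0, b_2 = 0.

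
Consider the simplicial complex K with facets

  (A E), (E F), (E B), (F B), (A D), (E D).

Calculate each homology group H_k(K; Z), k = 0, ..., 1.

Take the total order A < B < D < E < F on the vertex set. Then K (dimension 1) consists of the simplices:

  0-simplices (5): A, B, D, E, F
  1-simplices (6): AD, AE, BE, BF, DE, EF

giving chain groups C_0 ≅ Z^5, C_1 ≅ Z^6.

Boundary ∂_1: C_1 → C_0 is given by ∂[p,q] = [q] − [p]. For instance
  ∂BE = E − B.
This gives a 5×6 integer matrix of rank 4; reducing to Smith normal form yields diagonal entries (1,1,1,1).

Reading off H_k = ker ∂_k / im ∂_{k+1}:

  H_0: rank C_0 − rank ∂_1 = 5 − 4 = 1, and the invariant factors of ∂_1 are all 1, so H_0 = Z.
  H_1: rank ker ∂_1 − rank ∂_2 = (6 − 4) − 0 = 2, and there is no ∂_2, so H_1 = Z^2.

(K is a triangulation of a wedge of 2 circles.)

H_0 ≅ Z,  H_1 ≅ Z^2.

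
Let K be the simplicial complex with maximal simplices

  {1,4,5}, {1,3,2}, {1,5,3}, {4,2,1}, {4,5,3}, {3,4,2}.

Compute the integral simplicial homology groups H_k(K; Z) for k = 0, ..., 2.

Take the total order 1 < 2 < 3 < 4 < 5 on the vertex set. Then K (dimension 2) consists of the simplices:

  0-simplices (5): [1], [2], [3], [4], [5]
  1-simplices (9): [1,2], [1,3], [1,4], [1,5], [2,3], [2,4], [3,4], [3,5], [4,5]
  2-simplices (6): [1,2,3], [1,2,4], [1,3,5], [1,4,5], [2,3,4], [3,4,5]

so the chain groups are C_0 ≅ Z^5, C_1 ≅ Z^9, C_2 ≅ Z^6.

The boundary map ∂_1: C_1 → C_0 sends each edge [p,q] (with p < q) to q − p.
This gives a 5×9 integer matrix of rank 4; reducing to Smith normal form yields diagonal entries (1,1,1,1).

∂_2: C_2 → C_1 sends each 2-simplex [p,q,r] to [q,r] − [p,r] + [p,q]. For instance
  ∂[1,2,3] = [2,3] − [1,3] + [1,2],
  ∂[1,2,4] = [2,4] − [1,4] + [1,2].
The 9×6 boundary matrix has rank 5 and Smith normal form diag(1,1,1,1,1).

From H_k ≅ ker(∂_k) / im(∂_{k+1}) we obtain:

  H_0: rank C_0 − rank ∂_1 = 5 − 4 = 1, and the invariant factors of ∂_1 are all 1, so H_0 = Z.
  H_1: rank ker ∂_1 − rank ∂_2 = (9 − 4) − 5 = 0, and the invariant factors of ∂_2 are all 1, so H_1 = 0.
  H_2: rank ker ∂_2 − rank ∂_3 = (6 − 5) − 0 = 1, and there is no ∂_3, so H_2 = Z.

As a check, the Euler characteristic is 5 − 9 + 6 = 2, which agrees with 1 − 0 + 1 = 2.

H_0 = Z,  H_1 = 0,  H_2 = Z.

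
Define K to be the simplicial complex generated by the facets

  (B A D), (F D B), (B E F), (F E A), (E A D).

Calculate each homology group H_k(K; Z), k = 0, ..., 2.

H_0 = Z,  H_1 = Z,  H_2 = 0.

Fix the vertex order A < B < D < E < F and write every simplex with vertices in increasing order. Then dim K = 2 and the simplices of K are:

  0-simplices (5): A, B, D, E, F
  1-simplices (10): AB, AD, AE, AF, BD, BE, BF, DE, DF, EF
  2-simplices (5): ABD, ADE, AEF, BDF, BEF

Hence C_0 ≅ Z^5, C_1 ≅ Z^10, C_2 ≅ Z^5.

Boundary ∂_1: C_1 → C_0 is given by ∂[p,q] = [q] − [p]. For instance
  ∂BD = D − B.
The 5×10 boundary matrix has rank 4 and Smith normal form diag(1,1,1,1).

The boundary map ∂_2: C_2 → C_1 maps a triangle to the signed sum of its edges. For instance
  ∂ADE = DE − AE + AD,
  ∂BDF = DF − BF + BD.
As a 10×5 matrix over Z this has rank 5, with invariant factors (1,1,1,1,1).

From H_k ≅ ker(∂_k) / im(∂_{k+1}) we obtain:

  H_0: rank C_0 − rank ∂_1 = 5 − 4 = 1, and the invariant factors of ∂_1 are all 1, so H_0 = Z.
  H_1: rank ker ∂_1 − rank ∂_2 = (10 − 4) − 5 = 1, and the invariant factors of ∂_2 are all 1, so H_1 = Z.
  H_2: rank ker ∂_2 − rank ∂_3 = (5 − 5) − 0 = 0, and there is no ∂_3, so H_2 = 0.

(K is a triangulation of the Möbius band.)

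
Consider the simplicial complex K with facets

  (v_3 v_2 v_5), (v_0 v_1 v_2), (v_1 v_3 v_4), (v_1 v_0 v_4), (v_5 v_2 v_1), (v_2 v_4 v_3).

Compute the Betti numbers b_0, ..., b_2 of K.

Order the vertices as v_0 < v_1 < v_2 < v_3 < v_4 < v_5. Listing each simplex with vertices in this order, K has dimension 2 with simplices:

  0-simplices (6): [v_0], [v_1], [v_2], [v_3], [v_4], [v_5]
  1-simplices (12): [v_0,v_1], [v_0,v_2], [v_0,v_4], [v_1,v_2], [v_1,v_3], [v_1,v_4], [v_1,v_5], [v_2,v_3], [v_2,v_4], [v_2,v_5], [v_3,v_4], [v_3,v_5]
  2-simplices (6): [v_0,v_1,v_2], [v_0,v_1,v_4], [v_1,v_2,v_5], [v_1,v_3,v_4], [v_2,v_3,v_4], [v_2,v_3,v_5]

giving chain groups C_0 ≅ Z^6, C_1 ≅ Z^12, C_2 ≅ Z^6.

∂_1: C_1 → C_0 sends each edge [p,q] (with p < q) to q − p. For instance
  ∂[v_0,v_1] = [v_1] − [v_0].
This gives a 6×12 integer matrix of rank 5; reducing to Smith normal form yields diagonal entries (1,1,1,1,1).

∂_2: C_2 → C_1 maps a triangle to the signed sum of its edges. For instance
  ∂[v_2,v_3,v_4] = [v_3,v_4] − [v_2,v_4] + [v_2,v_3],
  ∂[v_0,v_1,v_2] = [v_1,v_2] − [v_0,v_2] + [v_0,v_1].
As a 12×6 matrix over Z this has rank 6, with invariant factors (1,1,1,1,1,1).

Reading off H_k = ker ∂_k / im ∂_{k+1}:

  H_0: rank C_0 − rank ∂_1 = 6 − 5 = 1, and the invariant factors of ∂_1 are all 1, so H_0 ≅ Z.
  H_1: rank ker ∂_1 − rank ∂_2 = (12 − 5) − 6 = 1, and the invariant factors of ∂_2 are all 1, so H_1 ≅ Z.
  H_2: rank ker ∂_2 − rank ∂_3 = (6 − 6) − 0 = 0, and there is no ∂_3, so H_2 ≅ 0.

As a check, the Euler characteristic is 6 − 12 + 6 = 0, which agrees with 1 − 1 + 0 = 0.
(K is a triangulation of the cylinder S^1 x I.)

Hence the Betti numbers are b_0 = 1, b_1 = 1, b_2 = 0.

b_0 = 1, b_1 = 1, b_2 = 0.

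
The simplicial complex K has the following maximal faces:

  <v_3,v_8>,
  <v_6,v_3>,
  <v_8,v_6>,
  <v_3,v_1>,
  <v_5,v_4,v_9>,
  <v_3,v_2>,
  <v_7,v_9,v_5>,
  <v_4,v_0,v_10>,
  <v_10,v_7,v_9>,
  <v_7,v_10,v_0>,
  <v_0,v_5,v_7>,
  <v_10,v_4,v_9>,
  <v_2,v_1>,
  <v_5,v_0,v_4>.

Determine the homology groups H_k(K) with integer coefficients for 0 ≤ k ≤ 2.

Take the total order v_0 < v_1 < v_2 < v_3 < v_4 < v_5 < v_6 < v_7 < v_8 < v_9 < v_10 on the vertex set. Then K (dimension 2) consists of the simplices:

  0-simplices (11): [v_0], [v_1], [v_2], [v_3], [v_4], [v_5], [v_6], [v_7], [v_8], [v_9], [v_10]
  1-simplices (18): (18 of them)
  2-simplices (8): [v_0,v_4,v_5], [v_0,v_4,v_10], [v_0,v_5,v_7], [v_0,v_7,v_10], [v_4,v_5,v_9], [v_4,v_9,v_10], [v_5,v_7,v_9], [v_7,v_9,v_10]

giving chain groups C_0 ≅ Z^11, C_1 ≅ Z^18, C_2 ≅ Z^8.

∂_1: C_1 → C_0 maps an edge to its endpoints' difference, ∂[p,q] = q − p.
This gives a 11×18 integer matrix of rank 9; reducing to Smith normal form yields diagonal entries (1,1,1,1,1,1,1,1,1).

Boundary ∂_2: C_2 → C_1 sends each 2-simplex [p,q,r] to [q,r] − [p,r] + [p,q]. For instance
  ∂[v_5,v_7,v_9] = [v_7,v_9] − [v_5,v_9] + [v_5,v_7],
  ∂[v_7,v_9,v_10] = [v_9,v_10] − [v_7,v_10] + [v_7,v_9].
This gives a 18×8 integer matrix of rank 7; reducing to Smith normal form yields diagonal entries (1,1,1,1,1,1,1).

Now H_k = ker ∂_k / im ∂_{k+1}, so:

  H_0: rank C_0 − rank ∂_1 = 11 − 9 = 2, and the invariant factors of ∂_1 are all 1, so H_0 ≅ Z^2.
  H_1: rank ker ∂_1 − rank ∂_2 = (18 − 9) − 7 = 2, and the invariant factors of ∂_2 are all 1, so H_1 ≅ Z^2.
  H_2: rank ker ∂_2 − rank ∂_3 = (8 − 7) − 0 = 1, and there is no ∂_3, so H_2 ≅ Z.

H_0 = Z^2,  H_1 = Z^2,  H_2 = Z.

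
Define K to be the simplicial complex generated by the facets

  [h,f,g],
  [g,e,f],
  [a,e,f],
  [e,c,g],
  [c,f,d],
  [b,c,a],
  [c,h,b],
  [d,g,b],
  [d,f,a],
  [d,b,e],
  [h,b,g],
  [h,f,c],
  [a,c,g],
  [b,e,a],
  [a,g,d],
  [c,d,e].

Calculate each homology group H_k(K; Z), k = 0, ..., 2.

H_0 = Z,  H_1 = Z^2,  H_2 = Z.

Fix the vertex order a < b < c < d < e < f < g < h and write every simplex with vertices in increasing order. Then dim K = 2 and the simplices of K are:

  0-simplices (8): a, b, c, d, e, f, g, h
  1-simplices (24): ab, ac, ad, ae, af, ag, bc, bd, be, bg, bh, cd, ce, cf, cg, ch, de, df, dg, ef, eg, fg, fh, gh
  2-simplices (16): abc, abe, acg, adf, adg, aef, bch, bde, bdg, bgh, cde, cdf, ceg, cfh, efg, fgh

giving chain groups C_0 ≅ Z^8, C_1 ≅ Z^24, C_2 ≅ Z^16.

The boundary map ∂_1: C_1 → C_0 is given by ∂[p,q] = [q] − [p].
As a 8×24 matrix over Z this has rank 7, with invariant factors (1,1,1,1,1,1,1).

Boundary ∂_2: C_2 → C_1 maps a triangle to the signed sum of its edges. For instance
  ∂cfh = fh − ch + cf,
  ∂abc = bc − ac + ab.
The 24×16 boundary matrix has rank 15 and Smith normal form diag(1,1,1,1,1,1,1,1,1,1,1,1,1,1,1).

From H_k ≅ ker(∂_k) / im(∂_{k+1}) we obtain:

  H_0: rank C_0 − rank ∂_1 = 8 − 7 = 1, and the invariant factors of ∂_1 are all 1, so H_0 ≅ Z.
  H_1: rank ker ∂_1 − rank ∂_2 = (24 − 7) − 15 = 2, and the invariant factors of ∂_2 are all 1, so H_1 ≅ Z^2.
  H_2: rank ker ∂_2 − rank ∂_3 = (16 − 15) − 0 = 1, and there is no ∂_3, so H_2 ≅ Z.

(K is a triangulation of the torus T^2.)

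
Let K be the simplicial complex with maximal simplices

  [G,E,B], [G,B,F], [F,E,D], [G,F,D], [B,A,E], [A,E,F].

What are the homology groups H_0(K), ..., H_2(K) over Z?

We work with the vertex ordering A < B < D < E < F < G. The simplices of K, each written with vertices in increasing order, are:

  0-simplices (6): A, B, D, E, F, G
  1-simplices (12): AB, AE, AF, BE, BF, BG, DE, DF, DG, EF, EG, FG
  2-simplices (6): ABE, AEF, BEG, BFG, DEF, DFG

so the chain groups are C_0 ≅ Z^6, C_1 ≅ Z^12, C_2 ≅ Z^6.

Boundary ∂_1: C_1 → C_0 is given by ∂[p,q] = [q] − [p]. For instance
  ∂AF = F − A.
The 6×12 boundary matrix has rank 5 and Smith normal form diag(1,1,1,1,1).

Boundary ∂_2: C_2 → C_1 acts by ∂[p,q,r] = [q,r] − [p,r] + [p,q]. For instance
  ∂ABE = BE − AE + AB,
  ∂DFG = FG − DG + DF.
The resulting 12×6 matrix has rank 6, and its Smith normal form has invariant factors (1,1,1,1,1,1).

Computing H_k = (kernel of ∂_k) / (image of ∂_{k+1}):

  H_0: rank C_0 − rank ∂_1 = 6 − 5 = 1, and the invariant factors of ∂_1 are all 1, so H_0 = Z.
  H_1: rank ker ∂_1 − rank ∂_2 = (12 − 5) − 6 = 1, and the invariant factors of ∂_2 are all 1, so H_1 = Z.
  H_2: rank ker ∂_2 − rank ∂_3 = (6 − 6) − 0 = 0, and there is no ∂_3, so H_2 = 0.

As a check, the Euler characteristic is 6 − 12 + 6 = 0, which agrees with 1 − 1 + 0 = 0.

H_0 ≅ Z,  H_1 ≅ Z,  H_2 = 0.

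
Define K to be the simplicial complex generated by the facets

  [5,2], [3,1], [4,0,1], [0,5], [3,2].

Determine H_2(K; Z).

Order the vertices as 0 < 1 < 2 < 3 < 4 < 5. Listing each simplex with vertices in this order, K has dimension 2 with simplices:

  0-simplices (6): [0], [1], [2], [3], [4], [5]
  1-simplices (7): [0,1], [0,4], [0,5], [1,3], [1,4], [2,3], [2,5]
  2-simplices (1): [0,1,4]

so the chain groups are C_0 ≅ Z^6, C_1 ≅ Z^7, C_2 ≅ Z^1.

∂_1: C_1 → C_0 is given by ∂[p,q] = [q] − [p]. For instance
  ∂[2,5] = [5] − [2].
As a 6×7 matrix over Z this has rank 5, with invariant factors (1,1,1,1,1).

The boundary map ∂_2: C_2 → C_1 maps a triangle to the signed sum of its edges. For instance
  ∂[0,1,4] = [1,4] − [0,4] + [0,1].
This gives a 7×1 integer matrix of rank 1; reducing to Smith normal form yields diagonal entries (1).

Reading off H_k = ker ∂_k / im ∂_{k+1}:

  H_2: rank ker ∂_2 − rank ∂_3 = (1 − 1) − 0 = 0, and there is no ∂_3, so H_2 = 0.

H_2 ≅ 0.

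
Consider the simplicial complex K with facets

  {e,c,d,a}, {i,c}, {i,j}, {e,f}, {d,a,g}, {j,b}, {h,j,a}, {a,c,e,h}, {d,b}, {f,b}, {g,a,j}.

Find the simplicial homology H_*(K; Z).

H_0 ≅ Z,  H_1 ≅ Z^3,  H_2 = 0,  H_3 = 0.

Order the vertices as a < b < c < d < e < f < g < h < i < j. Listing each simplex with vertices in this order, K has dimension 3 with simplices:

  0-simplices (10): a, b, c, d, e, f, g, h, i, j
  1-simplices (20): ac, ad, ae, ag, ah, aj, bd, bf, bj, cd, ce, ch, ci, de, dg, ef, eh, gj, hj, ij
  2-simplices (10): acd, ace, ach, ade, adg, aeh, agj, ahj, cde, ceh
  3-simplices (2): acde, aceh

Hence C_0 ≅ Z^10, C_1 ≅ Z^20, C_2 ≅ Z^10, C_3 ≅ Z^2.

∂_1: C_1 → C_0 sends each edge [p,q] (with p < q) to q − p.
The 10×20 boundary matrix has rank 9 and Smith normal form diag(1,1,1,1,1,1,1,1,1).

∂_2: C_2 → C_1 acts by ∂[p,q,r] = [q,r] − [p,r] + [p,q]. For instance
  ∂ace = ce − ae + ac,
  ∂ach = ch − ah + ac.
This gives a 20×10 integer matrix of rank 8; reducing to Smith normal form yields diagonal entries (1,1,1,1,1,1,1,1).

∂_3: C_3 → C_2 sends each 3-simplex σ to the alternating sum Σ_i (−1)^i (σ with its i-th vertex removed). For instance
  ∂acde = cde − ade + ace − acd,
  ∂aceh = ceh − aeh + ach − ace.
This gives a 10×2 integer matrix of rank 2; reducing to Smith normal form yields diagonal entries (1,1).

Now H_k = ker ∂_k / im ∂_{k+1}, so:

  H_0: rank C_0 − rank ∂_1 = 10 − 9 = 1, and the invariant factors of ∂_1 are all 1, so H_0 = Z.
  H_1: rank ker ∂_1 − rank ∂_2 = (20 − 9) − 8 = 3, and the invariant factors of ∂_2 are all 1, so H_1 = Z^3.
  H_2: rank ker ∂_2 − rank ∂_3 = (10 − 8) − 2 = 0, and the invariant factors of ∂_3 are all 1, so H_2 = 0.
  H_3: rank ker ∂_3 − rank ∂_4 = (2 − 2) − 0 = 0, and there is no ∂_4, so H_3 = 0.

As a check, the Euler characteristic is 10 − 20 + 10 − 2 = -2, which agrees with 1 − 3 + 0 − 0 = -2.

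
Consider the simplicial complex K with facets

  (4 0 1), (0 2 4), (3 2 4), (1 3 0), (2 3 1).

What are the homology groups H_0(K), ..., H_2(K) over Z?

H_0 ≅ Z,  H_1 ≅ Z,  H_2 = 0.

K has 5 vertices, 10 edges, 5 triangles.
rank ∂_0 = 0, rank ∂_1 = 4 ⇒ b_0 = 5 − 0 − 4 = 1; all invariant factors of ∂_1 are 1 so no torsion. So H_0 ≅ Z.
rank ∂_1 = 4, rank ∂_2 = 5 ⇒ b_1 = 10 − 4 − 5 = 1; all invariant factors of ∂_2 are 1 so no torsion. So H_1 ≅ Z.
rank ∂_2 = 5, rank ∂_3 = 0 ⇒ b_2 = 5 − 5 − 0 = 0. So H_2 ≅ 0.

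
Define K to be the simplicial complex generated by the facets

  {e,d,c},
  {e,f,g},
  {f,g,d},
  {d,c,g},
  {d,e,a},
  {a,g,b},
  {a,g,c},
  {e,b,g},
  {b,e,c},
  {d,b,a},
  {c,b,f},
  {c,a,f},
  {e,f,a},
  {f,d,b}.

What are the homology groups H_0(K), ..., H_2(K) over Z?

Order the vertices as a < b < c < d < e < f < g. Listing each simplex with vertices in this order, K has dimension 2 with simplices:

  0-simplices (7): a, b, c, d, e, f, g
  1-simplices (21): ab, ac, ad, ae, af, ag, bc, bd, be, bf, bg, cd, ce, cf, cg, de, df, dg, ef, eg, fg
  2-simplices (14): abd, abg, acf, acg, ade, aef, bce, bcf, bdf, beg, cde, cdg, dfg, efg

giving chain groups C_0 ≅ Z^7, C_1 ≅ Z^21, C_2 ≅ Z^14.

Boundary ∂_1: C_1 → C_0 is given by ∂[p,q] = [q] − [p].
The 7×21 boundary matrix has rank 6 and Smith normal form diag(1,1,1,1,1,1).

The boundary map ∂_2: C_2 → C_1 acts by ∂[p,q,r] = [q,r] − [p,r] + [p,q]. For instance
  ∂acf = cf − af + ac,
  ∂abg = bg − ag + ab.
This gives a 21×14 integer matrix of rank 13; reducing to Smith normal form yields diagonal entries (1,1,1,1,1,1,1,1,1,1,1,1,1).

Computing H_k = (kernel of ∂_k) / (image of ∂_{k+1}):

  H_0: rank C_0 − rank ∂_1 = 7 − 6 = 1, and the invariant factors of ∂_1 are all 1, so H_0 = Z.
  H_1: rank ker ∂_1 − rank ∂_2 = (21 − 6) − 13 = 2, and the invariant factors of ∂_2 are all 1, so H_1 = Z^2.
  H_2: rank ker ∂_2 − rank ∂_3 = (14 − 13) − 0 = 1, and there is no ∂_3, so H_2 = Z.

H_0 = Z,  H_1 = Z^2,  H_2 = Z.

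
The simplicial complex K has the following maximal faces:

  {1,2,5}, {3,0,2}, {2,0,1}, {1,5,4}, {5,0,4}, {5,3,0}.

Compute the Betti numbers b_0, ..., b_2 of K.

b_0 = 1, b_1 = 1, b_2 = 0.

K has 6 vertices, 12 edges, 6 triangles.
rank ∂_0 = 0, rank ∂_1 = 5 ⇒ b_0 = 6 − 0 − 5 = 1; all invariant factors of ∂_1 are 1 so no torsion. So H_0 = Z.
rank ∂_1 = 5, rank ∂_2 = 6 ⇒ b_1 = 12 − 5 − 6 = 1; all invariant factors of ∂_2 are 1 so no torsion. So H_1 = Z.
rank ∂_2 = 6, rank ∂_3 = 0 ⇒ b_2 = 6 − 6 − 0 = 0. So H_2 = 0.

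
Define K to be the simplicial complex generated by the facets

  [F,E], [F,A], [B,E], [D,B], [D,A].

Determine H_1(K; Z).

Fix the vertex order A < B < D < E < F and write every simplex with vertices in increasing order. Then dim K = 1 and the simplices of K are:

  0-simplices (5): A, B, D, E, F
  1-simplices (5): AD, AF, BD, BE, EF

Hence C_0 ≅ Z^5, C_1 ≅ Z^5.

∂_1: C_1 → C_0 is given by ∂[p,q] = [q] − [p]. For instance
  ∂AF = F − A.
As a 5×5 matrix over Z this has rank 4, with invariant factors (1,1,1,1).

Now H_k = ker ∂_k / im ∂_{k+1}, so:

  H_1: rank ker ∂_1 − rank ∂_2 = (5 − 4) − 0 = 1, and there is no ∂_2, so H_1 ≅ Z.

H_1 ≅ Z.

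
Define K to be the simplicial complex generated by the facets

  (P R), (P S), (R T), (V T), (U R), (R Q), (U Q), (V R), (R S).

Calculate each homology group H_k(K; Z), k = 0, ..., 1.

We work with the vertex ordering P < Q < R < S < T < U < V. The simplices of K, each written with vertices in increasing order, are:

  0-simplices (7): P, Q, R, S, T, U, V
  1-simplices (9): PR, PS, QR, QU, RS, RT, RU, RV, TV

so the chain groups are C_0 ≅ Z^7, C_1 ≅ Z^9.

The boundary map ∂_1: C_1 → C_0 is given by ∂[p,q] = [q] − [p]. For instance
  ∂PS = S − P.
The resulting 7×9 matrix has rank 6, and its Smith normal form has invariant factors (1,1,1,1,1,1).

Reading off H_k = ker ∂_k / im ∂_{k+1}:

  H_0: rank C_0 − rank ∂_1 = 7 − 6 = 1, and the invariant factors of ∂_1 are all 1, so H_0 = Z.
  H_1: rank ker ∂_1 − rank ∂_2 = (9 − 6) − 0 = 3, and there is no ∂_2, so H_1 = Z^3.

As a check, the Euler characteristic is 7 − 9 = -2, which agrees with 1 − 3 = -2.

H_0 = Z,  H_1 = Z^3.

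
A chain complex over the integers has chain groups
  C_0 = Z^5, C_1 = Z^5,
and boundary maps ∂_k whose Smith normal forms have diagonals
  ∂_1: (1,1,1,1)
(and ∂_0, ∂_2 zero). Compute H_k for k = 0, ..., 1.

H_0 = Z,  H_1 = Z.

H_0: b_0 = 5 − 0 − 4 = 1; torsion from ∂_1 factors > 1: none. So H_0 = Z.
H_1: b_1 = 5 − 4 − 0 = 1; torsion from ∂_2 factors > 1: none. So H_1 = Z.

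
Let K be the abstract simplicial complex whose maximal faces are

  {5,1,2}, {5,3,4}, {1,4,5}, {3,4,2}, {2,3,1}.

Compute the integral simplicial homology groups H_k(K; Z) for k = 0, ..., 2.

K has 5 vertices, 10 edges, 5 triangles.
rank ∂_0 = 0, rank ∂_1 = 4 ⇒ b_0 = 5 − 0 − 4 = 1; all invariant factors of ∂_1 are 1 so no torsion. So H_0 = Z.
rank ∂_1 = 4, rank ∂_2 = 5 ⇒ b_1 = 10 − 4 − 5 = 1; all invariant factors of ∂_2 are 1 so no torsion. So H_1 = Z.
rank ∂_2 = 5, rank ∂_3 = 0 ⇒ b_2 = 5 − 5 − 0 = 0. So H_2 = 0.

H_0 = Z,  H_1 = Z,  H_2 = 0.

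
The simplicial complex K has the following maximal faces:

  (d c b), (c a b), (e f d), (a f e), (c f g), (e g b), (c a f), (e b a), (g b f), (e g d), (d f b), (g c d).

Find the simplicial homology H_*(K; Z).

H_0 = Z,  H_1 = Z/2,  H_2 = 0.

We work with the vertex ordering a < b < c < d < e < f < g. The simplices of K, each written with vertices in increasing order, are:

  0-simplices (7): a, b, c, d, e, f, g
  1-simplices (18): ab, ac, ae, af, bc, bd, be, bf, bg, cd, cf, cg, de, df, dg, ef, eg, fg
  2-simplices (12): abc, abe, acf, aef, bcd, bdf, beg, bfg, cdg, cfg, def, deg

giving chain groups C_0 ≅ Z^7, C_1 ≅ Z^18, C_2 ≅ Z^12.

∂_1: C_1 → C_0 maps an edge to its endpoints' difference, ∂[p,q] = q − p. For instance
  ∂ae = e − a.
As a 7×18 matrix over Z this has rank 6, with invariant factors (1,1,1,1,1,1).

∂_2: C_2 → C_1 sends each 2-simplex [p,q,r] to [q,r] − [p,r] + [p,q]. For instance
  ∂aef = ef − af + ae,
  ∂acf = cf − af + ac.
As a 18×12 matrix over Z this has rank 12, with invariant factors (1,1,1,1,1,1,1,1,1,1,1,2).

From H_k ≅ ker(∂_k) / im(∂_{k+1}) we obtain:

  H_0: rank C_0 − rank ∂_1 = 7 − 6 = 1, and the invariant factors of ∂_1 are all 1, so H_0 = Z.
  H_1: rank ker ∂_1 − rank ∂_2 = (18 − 6) − 12 = 0, and ∂_2 has invariant factor 2 > 1, so H_1 = Z/2.
  H_2: rank ker ∂_2 − rank ∂_3 = (12 − 12) − 0 = 0, and there is no ∂_3, so H_2 = 0.

(K is a triangulation of the real projective plane RP^2.)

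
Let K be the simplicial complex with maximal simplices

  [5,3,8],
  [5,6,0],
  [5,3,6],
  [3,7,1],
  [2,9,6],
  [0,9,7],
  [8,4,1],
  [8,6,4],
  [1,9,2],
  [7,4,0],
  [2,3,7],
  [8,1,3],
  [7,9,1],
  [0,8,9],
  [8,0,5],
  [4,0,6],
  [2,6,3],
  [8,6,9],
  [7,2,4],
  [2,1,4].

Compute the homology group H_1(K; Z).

H_1 = Z ⊕ Z/2.

Take the total order 0 < 1 < 2 < 3 < 4 < 5 < 6 < 7 < 8 < 9 on the vertex set. Then K (dimension 2) consists of the simplices:

  0-simplices (10): [0], [1], [2], [3], [4], [5], [6], [7], [8], [9]
  1-simplices (30): (30 of them)
  2-simplices (20): (20 of them)

so the chain groups are C_0 ≅ Z^10, C_1 ≅ Z^30, C_2 ≅ Z^20.

∂_1: C_1 → C_0 maps an edge to its endpoints' difference, ∂[p,q] = q − p. For instance
  ∂[4,7] = [7] − [4].
As a 10×30 matrix over Z this has rank 9, with invariant factors (1,1,1,1,1,1,1,1,1).

∂_2: C_2 → C_1 acts by ∂[p,q,r] = [q,r] − [p,r] + [p,q]. For instance
  ∂[1,3,8] = [3,8] − [1,8] + [1,3],
  ∂[3,5,6] = [5,6] − [3,6] + [3,5].
As a 30×20 matrix over Z this has rank 20, with invariant factors (1,1,1,1,1,1,1,1,1,1,1,1,1,1,1,1,1,1,1,2).

Now H_k = ker ∂_k / im ∂_{k+1}, so:

  H_1: rank ker ∂_1 − rank ∂_2 = (30 − 9) − 20 = 1, and ∂_2 has invariant factor 2 > 1, so H_1 = Z ⊕ Z/2.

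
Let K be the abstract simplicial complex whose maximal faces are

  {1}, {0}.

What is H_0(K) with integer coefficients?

We work with the vertex ordering 0 < 1. The simplices of K, each written with vertices in increasing order, are:

  0-simplices (2): [0], [1]

giving chain groups C_0 ≅ Z^2.

Reading off H_k = ker ∂_k / im ∂_{k+1}:

  H_0: rank C_0 − rank ∂_1 = 2 − 0 = 2, and there is no ∂_1, so H_0 ≅ Z^2.

H_0 = Z^2.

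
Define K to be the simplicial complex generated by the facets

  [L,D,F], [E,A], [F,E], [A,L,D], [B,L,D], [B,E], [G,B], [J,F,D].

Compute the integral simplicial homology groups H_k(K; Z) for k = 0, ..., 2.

H_0 ≅ Z,  H_1 ≅ Z^2,  H_2 = 0.

Take the total order A < B < D < E < F < G < J < L on the vertex set. Then K (dimension 2) consists of the simplices:

  0-simplices (8): A, B, D, E, F, G, J, L
  1-simplices (13): AD, AE, AL, BD, BE, BG, BL, DF, DJ, DL, EF, FJ, FL
  2-simplices (4): ADL, BDL, DFJ, DFL

so the chain groups are C_0 ≅ Z^8, C_1 ≅ Z^13, C_2 ≅ Z^4.

∂_1: C_1 → C_0 is given by ∂[p,q] = [q] − [p].
The resulting 8×13 matrix has rank 7, and its Smith normal form has invariant factors (1,1,1,1,1,1,1).

The boundary map ∂_2: C_2 → C_1 acts by ∂[p,q,r] = [q,r] − [p,r] + [p,q]. For instance
  ∂BDL = DL − BL + BD,
  ∂ADL = DL − AL + AD.
As a 13×4 matrix over Z this has rank 4, with invariant factors (1,1,1,1).

Reading off H_k = ker ∂_k / im ∂_{k+1}:

  H_0: rank C_0 − rank ∂_1 = 8 − 7 = 1, and the invariant factors of ∂_1 are all 1, so H_0 ≅ Z.
  H_1: rank ker ∂_1 − rank ∂_2 = (13 − 7) − 4 = 2, and the invariant factors of ∂_2 are all 1, so H_1 ≅ Z^2.
  H_2: rank ker ∂_2 − rank ∂_3 = (4 − 4) − 0 = 0, and there is no ∂_3, so H_2 ≅ 0.

As a check, the Euler characteristic is 8 − 13 + 4 = -1, which agrees with 1 − 2 + 0 = -1.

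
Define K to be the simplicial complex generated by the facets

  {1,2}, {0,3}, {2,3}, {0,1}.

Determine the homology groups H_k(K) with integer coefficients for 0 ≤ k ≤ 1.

We work with the vertex ordering 0 < 1 < 2 < 3. The simplices of K, each written with vertices in increasing order, are:

  0-simplices (4): [0], [1], [2], [3]
  1-simplices (4): [0,1], [0,3], [1,2], [2,3]

giving chain groups C_0 ≅ Z^4, C_1 ≅ Z^4.

∂_1: C_1 → C_0 maps an edge to its endpoints' difference, ∂[p,q] = q − p.
This gives a 4×4 integer matrix of rank 3; reducing to Smith normal form yields diagonal entries (1,1,1).

Computing H_k = (kernel of ∂_k) / (image of ∂_{k+1}):

  H_0: rank C_0 − rank ∂_1 = 4 − 3 = 1, and the invariant factors of ∂_1 are all 1, so H_0 ≅ Z.
  H_1: rank ker ∂_1 − rank ∂_2 = (4 − 3) − 0 = 1, and there is no ∂_2, so H_1 ≅ Z.

(K is a triangulation of the circle S^1.)

H_0 ≅ Z,  H_1 ≅ Z.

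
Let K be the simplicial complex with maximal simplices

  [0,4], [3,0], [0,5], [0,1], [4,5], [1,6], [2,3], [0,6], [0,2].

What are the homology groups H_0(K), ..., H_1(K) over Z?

H_0 ≅ Z,  H_1 ≅ Z^3.

Order the vertices as 0 < 1 < 2 < 3 < 4 < 5 < 6. Listing each simplex with vertices in this order, K has dimension 1 with simplices:

  0-simplices (7): [0], [1], [2], [3], [4], [5], [6]
  1-simplices (9): [0,1], [0,2], [0,3], [0,4], [0,5], [0,6], [1,6], [2,3], [4,5]

Hence C_0 ≅ Z^7, C_1 ≅ Z^9.

∂_1: C_1 → C_0 sends each edge [p,q] (with p < q) to q − p. For instance
  ∂[0,2] = [2] − [0].
This gives a 7×9 integer matrix of rank 6; reducing to Smith normal form yields diagonal entries (1,1,1,1,1,1).

Reading off H_k = ker ∂_k / im ∂_{k+1}:

  H_0: rank C_0 − rank ∂_1 = 7 − 6 = 1, and the invariant factors of ∂_1 are all 1, so H_0 ≅ Z.
  H_1: rank ker ∂_1 − rank ∂_2 = (9 − 6) − 0 = 3, and there is no ∂_2, so H_1 ≅ Z^3.

(K is a triangulation of a wedge of 3 circles.)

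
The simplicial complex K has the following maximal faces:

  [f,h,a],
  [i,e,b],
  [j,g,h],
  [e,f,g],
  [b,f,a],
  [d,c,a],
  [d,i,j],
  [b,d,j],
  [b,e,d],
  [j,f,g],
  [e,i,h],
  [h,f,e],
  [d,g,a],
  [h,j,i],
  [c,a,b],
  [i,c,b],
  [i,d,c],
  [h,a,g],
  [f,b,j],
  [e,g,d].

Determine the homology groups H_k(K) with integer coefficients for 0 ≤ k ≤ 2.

Fix the vertex order a < b < c < d < e < f < g < h < i < j and write every simplex with vertices in increasing order. Then dim K = 2 and the simplices of K are:

  0-simplices (10): a, b, c, d, e, f, g, h, i, j
  1-simplices (30): ab, ac, ad, af, ag, ah, bc, bd, be, bf, bi, bj, cd, ci, de, dg, di, dj, ef, eg, eh, ei, fg, fh, fj, gh, gj, hi, hj, ij
  2-simplices (20): abc, abf, acd, adg, afh, agh, bci, bde, bdj, bei, bfj, cdi, deg, dij, efg, efh, ehi, fgj, ghj, hij

giving chain groups C_0 ≅ Z^10, C_1 ≅ Z^30, C_2 ≅ Z^20.

The boundary map ∂_1: C_1 → C_0 is given by ∂[p,q] = [q] − [p].
The resulting 10×30 matrix has rank 9, and its Smith normal form has invariant factors (1,1,1,1,1,1,1,1,1).

∂_2: C_2 → C_1 maps a triangle to the signed sum of its edges. For instance
  ∂ehi = hi − ei + eh,
  ∂abc = bc − ac + ab.
The resulting 30×20 matrix has rank 20, and its Smith normal form has invariant factors (1,1,1,1,1,1,1,1,1,1,1,1,1,1,1,1,1,1,1,2).

From H_k ≅ ker(∂_k) / im(∂_{k+1}) we obtain:

  H_0: rank C_0 − rank ∂_1 = 10 − 9 = 1, and the invariant factors of ∂_1 are all 1, so H_0 = Z.
  H_1: rank ker ∂_1 − rank ∂_2 = (30 − 9) − 20 = 1, and ∂_2 has invariant factor 2 > 1, so H_1 = Z × Z/2.
  H_2: rank ker ∂_2 − rank ∂_3 = (20 − 20) − 0 = 0, and there is no ∂_3, so H_2 = 0.

As a check, the Euler characteristic is 10 − 30 + 20 = 0, which agrees with 1 − 1 + 0 = 0.

H_0 = Z,  H_1 = Z × Z/2,  H_2 = 0.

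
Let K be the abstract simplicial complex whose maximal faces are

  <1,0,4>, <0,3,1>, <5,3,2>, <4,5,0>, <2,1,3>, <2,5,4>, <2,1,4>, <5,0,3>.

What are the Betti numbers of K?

Order the vertices as 0 < 1 < 2 < 3 < 4 < 5. Listing each simplex with vertices in this order, K has dimension 2 with simplices:

  0-simplices (6): [0], [1], [2], [3], [4], [5]
  1-simplices (12): [0,1], [0,3], [0,4], [0,5], [1,2], [1,3], [1,4], [2,3], [2,4], [2,5], [3,5], [4,5]
  2-simplices (8): [0,1,3], [0,1,4], [0,3,5], [0,4,5], [1,2,3], [1,2,4], [2,3,5], [2,4,5]

giving chain groups C_0 ≅ Z^6, C_1 ≅ Z^12, C_2 ≅ Z^8.

The boundary map ∂_1: C_1 → C_0 is given by ∂[p,q] = [q] − [p]. For instance
  ∂[0,3] = [3] − [0].
The 6×12 boundary matrix has rank 5 and Smith normal form diag(1,1,1,1,1).

The boundary map ∂_2: C_2 → C_1 maps a triangle to the signed sum of its edges. For instance
  ∂[0,4,5] = [4,5] − [0,5] + [0,4],
  ∂[0,1,3] = [1,3] − [0,3] + [0,1].
The 12×8 boundary matrix has rank 7 and Smith normal form diag(1,1,1,1,1,1,1).

Computing H_k = (kernel of ∂_k) / (image of ∂_{k+1}):

  H_0: rank C_0 − rank ∂_1 = 6 − 5 = 1, and the invariant factors of ∂_1 are all 1, so H_0 = Z.
  H_1: rank ker ∂_1 − rank ∂_2 = (12 − 5) − 7 = 0, and the invariant factors of ∂_2 are all 1, so H_1 = 0.
  H_2: rank ker ∂_2 − rank ∂_3 = (8 − 7) − 0 = 1, and there is no ∂_3, so H_2 = Z.

(K is a triangulation of the 2-sphere S^2.)

Hence the Betti numbers are b_0 = 1, b_1 = 0, b_2 = 1.

b_0 = 1, b_1 = 0, b_2 = 1.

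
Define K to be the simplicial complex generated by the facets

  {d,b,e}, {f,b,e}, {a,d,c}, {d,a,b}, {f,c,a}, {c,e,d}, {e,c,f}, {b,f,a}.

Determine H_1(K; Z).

Order the vertices as a < b < c < d < e < f. Listing each simplex with vertices in this order, K has dimension 2 with simplices:

  0-simplices (6): a, b, c, d, e, f
  1-simplices (12): ab, ac, ad, af, bd, be, bf, cd, ce, cf, de, ef
  2-simplices (8): abd, abf, acd, acf, bde, bef, cde, cef

Hence C_0 ≅ Z^6, C_1 ≅ Z^12, C_2 ≅ Z^8.

The boundary map ∂_1: C_1 → C_0 sends each edge [p,q] (with p < q) to q − p. For instance
  ∂bd = d − b.
This gives a 6×12 integer matrix of rank 5; reducing to Smith normal form yields diagonal entries (1,1,1,1,1).

Boundary ∂_2: C_2 → C_1 sends each 2-simplex [p,q,r] to [q,r] − [p,r] + [p,q]. For instance
  ∂bef = ef − bf + be,
  ∂acf = cf − af + ac.
This gives a 12×8 integer matrix of rank 7; reducing to Smith normal form yields diagonal entries (1,1,1,1,1,1,1).

Reading off H_k = ker ∂_k / im ∂_{k+1}:

  H_1: rank ker ∂_1 − rank ∂_2 = (12 − 5) − 7 = 0, and the invariant factors of ∂_2 are all 1, so H_1 = 0.

H_1 = 0.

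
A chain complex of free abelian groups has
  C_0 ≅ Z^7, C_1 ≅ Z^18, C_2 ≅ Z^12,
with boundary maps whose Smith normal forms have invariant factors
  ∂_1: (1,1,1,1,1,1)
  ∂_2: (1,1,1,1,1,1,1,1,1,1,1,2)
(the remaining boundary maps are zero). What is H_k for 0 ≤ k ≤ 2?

H_0 = Z,  H_1 = Z_2,  H_2 = 0.

H_0: b_0 = 7 − 0 − 6 = 1; torsion from ∂_1 factors > 1: none. So H_0 = Z.
H_1: b_1 = 18 − 6 − 12 = 0; torsion from ∂_2 factors > 1: [2]. So H_1 = Z_2.
H_2: b_2 = 12 − 12 − 0 = 0; torsion from ∂_3 factors > 1: none. So H_2 = 0.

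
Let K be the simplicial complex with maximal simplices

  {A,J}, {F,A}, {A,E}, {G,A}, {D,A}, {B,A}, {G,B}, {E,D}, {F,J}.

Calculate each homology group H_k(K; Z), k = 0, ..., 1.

H_0 ≅ Z,  H_1 ≅ Z^3.

Fix the vertex order A < B < D < E < F < G < J and write every simplex with vertices in increasing order. Then dim K = 1 and the simplices of K are:

  0-simplices (7): A, B, D, E, F, G, J
  1-simplices (9): AB, AD, AE, AF, AG, AJ, BG, DE, FJ

giving chain groups C_0 ≅ Z^7, C_1 ≅ Z^9.

The boundary map ∂_1: C_1 → C_0 sends each edge [p,q] (with p < q) to q − p. For instance
  ∂AD = D − A.
As a 7×9 matrix over Z this has rank 6, with invariant factors (1,1,1,1,1,1).

Computing H_k = (kernel of ∂_k) / (image of ∂_{k+1}):

  H_0: rank C_0 − rank ∂_1 = 7 − 6 = 1, and the invariant factors of ∂_1 are all 1, so H_0 ≅ Z.
  H_1: rank ker ∂_1 − rank ∂_2 = (9 − 6) − 0 = 3, and there is no ∂_2, so H_1 ≅ Z^3.

(K is a triangulation of a wedge of 3 circles.)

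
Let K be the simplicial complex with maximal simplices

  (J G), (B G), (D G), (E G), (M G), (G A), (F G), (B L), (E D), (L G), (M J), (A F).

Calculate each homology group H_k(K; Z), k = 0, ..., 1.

H_0 ≅ Z,  H_1 ≅ Z^4.

Order the vertices as A < B < D < E < F < G < J < L < M. Listing each simplex with vertices in this order, K has dimension 1 with simplices:

  0-simplices (9): A, B, D, E, F, G, J, L, M
  1-simplices (12): AF, AG, BG, BL, DE, DG, EG, FG, GJ, GL, GM, JM

so the chain groups are C_0 ≅ Z^9, C_1 ≅ Z^12.

The boundary map ∂_1: C_1 → C_0 sends each edge [p,q] (with p < q) to q − p. For instance
  ∂GL = L − G.
The resulting 9×12 matrix has rank 8, and its Smith normal form has invariant factors (1,1,1,1,1,1,1,1).

Now H_k = ker ∂_k / im ∂_{k+1}, so:

  H_0: rank C_0 − rank ∂_1 = 9 − 8 = 1, and the invariant factors of ∂_1 are all 1, so H_0 ≅ Z.
  H_1: rank ker ∂_1 − rank ∂_2 = (12 − 8) − 0 = 4, and there is no ∂_2, so H_1 ≅ Z^4.

(K is a triangulation of a wedge of 4 circles.)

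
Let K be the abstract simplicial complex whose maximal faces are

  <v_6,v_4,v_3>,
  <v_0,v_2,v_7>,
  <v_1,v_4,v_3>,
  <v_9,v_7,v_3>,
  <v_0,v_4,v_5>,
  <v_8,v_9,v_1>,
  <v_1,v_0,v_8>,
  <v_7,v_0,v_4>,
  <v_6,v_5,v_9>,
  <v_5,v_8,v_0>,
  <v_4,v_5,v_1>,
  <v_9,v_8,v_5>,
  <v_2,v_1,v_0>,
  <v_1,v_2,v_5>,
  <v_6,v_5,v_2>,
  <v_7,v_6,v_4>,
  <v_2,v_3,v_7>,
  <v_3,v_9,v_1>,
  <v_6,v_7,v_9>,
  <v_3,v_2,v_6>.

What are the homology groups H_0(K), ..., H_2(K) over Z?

H_0 ≅ Z,  H_1 ≅ Z ⊕ Z/2,  H_2 = 0.

Fix the vertex order v_0 < v_1 < v_2 < v_3 < v_4 < v_5 < v_6 < v_7 < v_8 < v_9 and write every simplex with vertices in increasing order. Then dim K = 2 and the simplices of K are:

  0-simplices (10): [v_0], [v_1], [v_2], [v_3], [v_4], [v_5], [v_6], [v_7], [v_8], [v_9]
  1-simplices (30): (30 of them)
  2-simplices (20): (20 of them)

so the chain groups are C_0 ≅ Z^10, C_1 ≅ Z^30, C_2 ≅ Z^20.

∂_1: C_1 → C_0 is given by ∂[p,q] = [q] − [p]. For instance
  ∂[v_7,v_9] = [v_9] − [v_7].
The resulting 10×30 matrix has rank 9, and its Smith normal form has invariant factors (1,1,1,1,1,1,1,1,1).

Boundary ∂_2: C_2 → C_1 maps a triangle to the signed sum of its edges. For instance
  ∂[v_4,v_6,v_7] = [v_6,v_7] − [v_4,v_7] + [v_4,v_6],
  ∂[v_1,v_3,v_4] = [v_3,v_4] − [v_1,v_4] + [v_1,v_3].
This gives a 30×20 integer matrix of rank 20; reducing to Smith normal form yields diagonal entries (1,1,1,1,1,1,1,1,1,1,1,1,1,1,1,1,1,1,1,2).

Computing H_k = (kernel of ∂_k) / (image of ∂_{k+1}):

  H_0: rank C_0 − rank ∂_1 = 10 − 9 = 1, and the invariant factors of ∂_1 are all 1, so H_0 = Z.
  H_1: rank ker ∂_1 − rank ∂_2 = (30 − 9) − 20 = 1, and ∂_2 has invariant factor 2 > 1, so H_1 = Z ⊕ Z/2.
  H_2: rank ker ∂_2 − rank ∂_3 = (20 − 20) − 0 = 0, and there is no ∂_3, so H_2 = 0.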